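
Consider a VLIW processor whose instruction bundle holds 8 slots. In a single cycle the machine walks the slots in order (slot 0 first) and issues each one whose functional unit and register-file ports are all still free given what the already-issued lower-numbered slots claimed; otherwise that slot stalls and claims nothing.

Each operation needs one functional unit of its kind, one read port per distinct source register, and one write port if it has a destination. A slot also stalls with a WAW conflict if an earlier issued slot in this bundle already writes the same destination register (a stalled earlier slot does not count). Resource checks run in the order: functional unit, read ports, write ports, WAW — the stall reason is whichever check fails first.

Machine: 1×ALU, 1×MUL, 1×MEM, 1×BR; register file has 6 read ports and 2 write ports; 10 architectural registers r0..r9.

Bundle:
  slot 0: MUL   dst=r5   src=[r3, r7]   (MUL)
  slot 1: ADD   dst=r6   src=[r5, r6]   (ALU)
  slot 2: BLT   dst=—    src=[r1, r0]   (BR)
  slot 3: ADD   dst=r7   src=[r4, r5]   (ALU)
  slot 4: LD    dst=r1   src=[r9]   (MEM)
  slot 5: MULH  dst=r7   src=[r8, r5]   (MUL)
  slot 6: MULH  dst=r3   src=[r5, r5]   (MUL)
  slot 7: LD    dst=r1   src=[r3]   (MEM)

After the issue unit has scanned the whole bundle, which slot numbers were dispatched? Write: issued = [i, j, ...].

issued = [0, 1, 2]

slot 0 (MUL): ISSUE — free A1,Mu0,Ld1,B1 rp4 wp1
slot 1 (ALU): ISSUE — free A0,Mu0,Ld1,B1 rp2 wp0
slot 2 (BR): ISSUE — free A0,Mu0,Ld1,B0 rp0 wp0
slot 3 (ALU): stall FU — free A0,Mu0,Ld1,B0 rp0 wp0
slot 4 (MEM): stall RD_PORT — free A0,Mu0,Ld1,B0 rp0 wp0
slot 5 (MUL): stall FU — free A0,Mu0,Ld1,B0 rp0 wp0
slot 6 (MUL): stall FU — free A0,Mu0,Ld1,B0 rp0 wp0
slot 7 (MEM): stall RD_PORT — free A0,Mu0,Ld1,B0 rp0 wp0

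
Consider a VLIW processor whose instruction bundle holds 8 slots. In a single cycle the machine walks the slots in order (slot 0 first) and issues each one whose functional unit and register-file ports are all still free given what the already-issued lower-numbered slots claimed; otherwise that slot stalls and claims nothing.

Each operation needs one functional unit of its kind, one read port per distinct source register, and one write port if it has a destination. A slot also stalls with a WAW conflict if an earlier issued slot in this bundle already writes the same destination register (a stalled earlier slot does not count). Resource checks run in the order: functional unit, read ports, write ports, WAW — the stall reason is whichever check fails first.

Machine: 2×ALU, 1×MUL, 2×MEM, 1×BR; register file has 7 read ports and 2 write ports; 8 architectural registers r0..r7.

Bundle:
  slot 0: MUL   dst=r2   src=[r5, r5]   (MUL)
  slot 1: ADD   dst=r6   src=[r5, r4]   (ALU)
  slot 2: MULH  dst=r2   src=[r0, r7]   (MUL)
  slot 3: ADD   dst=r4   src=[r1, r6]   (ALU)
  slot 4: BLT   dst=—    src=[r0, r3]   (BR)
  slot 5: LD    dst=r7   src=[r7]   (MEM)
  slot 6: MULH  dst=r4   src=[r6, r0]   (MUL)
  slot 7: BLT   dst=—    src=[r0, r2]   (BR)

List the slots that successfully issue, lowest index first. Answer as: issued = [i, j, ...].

issued = [0, 1, 4]

#0 MUL src=r5,r5 dispatched  <A:2 Mu:0 Ld:2 B:1 rd:6 wr:1>
#1 ALU src=r5,r4 dispatched  <A:1 Mu:0 Ld:2 B:1 rd:4 wr:0>
#2 MUL src=r0,r7 held:FU  <A:1 Mu:0 Ld:2 B:1 rd:4 wr:0>
#3 ALU src=r1,r6 held:WR_PORT  <A:1 Mu:0 Ld:2 B:1 rd:4 wr:0>
#4 BR src=r0,r3 dispatched  <A:1 Mu:0 Ld:2 B:0 rd:2 wr:0>
#5 MEM src=r7 held:WR_PORT  <A:1 Mu:0 Ld:2 B:0 rd:2 wr:0>
#6 MUL src=r6,r0 held:FU  <A:1 Mu:0 Ld:2 B:0 rd:2 wr:0>
#7 BR src=r0,r2 held:FU  <A:1 Mu:0 Ld:2 B:0 rd:2 wr:0>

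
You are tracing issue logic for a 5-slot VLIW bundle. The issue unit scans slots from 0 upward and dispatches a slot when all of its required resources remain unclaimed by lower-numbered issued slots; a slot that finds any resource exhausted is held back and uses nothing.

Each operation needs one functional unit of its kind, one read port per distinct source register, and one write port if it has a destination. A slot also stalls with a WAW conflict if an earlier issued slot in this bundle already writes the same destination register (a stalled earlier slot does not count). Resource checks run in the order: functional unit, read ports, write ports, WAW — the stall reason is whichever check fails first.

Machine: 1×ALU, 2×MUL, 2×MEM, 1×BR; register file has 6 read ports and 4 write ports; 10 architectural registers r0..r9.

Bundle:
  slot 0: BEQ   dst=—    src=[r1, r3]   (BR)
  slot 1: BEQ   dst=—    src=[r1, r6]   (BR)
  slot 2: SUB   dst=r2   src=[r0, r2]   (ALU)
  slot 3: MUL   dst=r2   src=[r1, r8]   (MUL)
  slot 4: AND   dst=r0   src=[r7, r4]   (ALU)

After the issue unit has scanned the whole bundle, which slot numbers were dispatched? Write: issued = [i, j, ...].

issued = [0, 2]

  0. BR ⇒ go  {1A/2Mu/2Ld/0B | 4r 4w}
  1. BR ⇒ no(FU)  {1A/2Mu/2Ld/0B | 4r 4w}
  2. ALU→r2 ⇒ go  {0A/2Mu/2Ld/0B | 2r 3w}
  3. MUL→r2 ⇒ no(WAW)  {0A/2Mu/2Ld/0B | 2r 3w}
  4. ALU→r0 ⇒ no(FU)  {0A/2Mu/2Ld/0B | 2r 3w}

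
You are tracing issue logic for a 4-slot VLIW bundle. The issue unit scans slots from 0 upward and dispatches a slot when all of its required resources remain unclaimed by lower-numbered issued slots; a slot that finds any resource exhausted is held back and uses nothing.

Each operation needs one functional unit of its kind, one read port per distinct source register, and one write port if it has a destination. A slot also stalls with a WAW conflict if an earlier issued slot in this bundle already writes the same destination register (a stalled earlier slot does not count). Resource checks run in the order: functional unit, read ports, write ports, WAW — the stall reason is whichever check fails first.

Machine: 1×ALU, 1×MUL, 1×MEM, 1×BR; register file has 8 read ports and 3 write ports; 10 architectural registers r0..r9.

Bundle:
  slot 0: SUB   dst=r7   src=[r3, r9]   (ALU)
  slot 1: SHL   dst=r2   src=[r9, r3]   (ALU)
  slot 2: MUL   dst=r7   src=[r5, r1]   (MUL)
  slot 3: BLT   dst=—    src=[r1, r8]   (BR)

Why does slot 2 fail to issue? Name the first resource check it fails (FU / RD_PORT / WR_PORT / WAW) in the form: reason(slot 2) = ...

(0) want 1×ALU +2rd +1wr — yes → AL0|MU1|ME1|BR1|rd6|wr2
(1) want 1×ALU +2rd +1wr — FU → AL0|MU1|ME1|BR1|rd6|wr2
(2) want 1×MUL +2rd +1wr — WAW → AL0|MU1|ME1|BR1|rd6|wr2
(3) want 1×BR +2rd +0wr — yes → AL0|MU1|ME1|BR0|rd4|wr2

reason(slot 2) = WAW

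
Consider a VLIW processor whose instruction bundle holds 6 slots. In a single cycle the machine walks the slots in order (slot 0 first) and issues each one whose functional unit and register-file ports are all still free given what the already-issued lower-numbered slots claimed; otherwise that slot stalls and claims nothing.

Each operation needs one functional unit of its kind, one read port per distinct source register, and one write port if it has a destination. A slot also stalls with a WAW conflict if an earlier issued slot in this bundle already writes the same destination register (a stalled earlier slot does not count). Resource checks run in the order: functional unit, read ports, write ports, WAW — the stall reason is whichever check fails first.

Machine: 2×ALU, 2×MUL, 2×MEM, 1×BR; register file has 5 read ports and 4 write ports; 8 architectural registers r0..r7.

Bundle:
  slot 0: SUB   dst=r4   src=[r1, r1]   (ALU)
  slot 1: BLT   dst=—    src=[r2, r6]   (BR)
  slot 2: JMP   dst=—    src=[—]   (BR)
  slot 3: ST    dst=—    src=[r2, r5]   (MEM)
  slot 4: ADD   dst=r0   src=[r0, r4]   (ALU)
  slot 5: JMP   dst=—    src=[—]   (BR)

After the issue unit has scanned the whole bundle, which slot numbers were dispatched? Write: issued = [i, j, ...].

[0] ALU needs rd=1 wr=1: ok; after: ALU=1 MUL=2 MEM=2 BR=1, R=4, W=3
[1] BR needs rd=2 wr=0: ok; after: ALU=1 MUL=2 MEM=2 BR=0, R=2, W=3
[2] BR needs rd=0 wr=0: FU; after: ALU=1 MUL=2 MEM=2 BR=0, R=2, W=3
[3] MEM needs rd=2 wr=0: ok; after: ALU=1 MUL=2 MEM=1 BR=0, R=0, W=3
[4] ALU needs rd=2 wr=1: RD_PORT; after: ALU=1 MUL=2 MEM=1 BR=0, R=0, W=3
[5] BR needs rd=0 wr=0: FU; after: ALU=1 MUL=2 MEM=1 BR=0, R=0, W=3

issued = [0, 1, 3]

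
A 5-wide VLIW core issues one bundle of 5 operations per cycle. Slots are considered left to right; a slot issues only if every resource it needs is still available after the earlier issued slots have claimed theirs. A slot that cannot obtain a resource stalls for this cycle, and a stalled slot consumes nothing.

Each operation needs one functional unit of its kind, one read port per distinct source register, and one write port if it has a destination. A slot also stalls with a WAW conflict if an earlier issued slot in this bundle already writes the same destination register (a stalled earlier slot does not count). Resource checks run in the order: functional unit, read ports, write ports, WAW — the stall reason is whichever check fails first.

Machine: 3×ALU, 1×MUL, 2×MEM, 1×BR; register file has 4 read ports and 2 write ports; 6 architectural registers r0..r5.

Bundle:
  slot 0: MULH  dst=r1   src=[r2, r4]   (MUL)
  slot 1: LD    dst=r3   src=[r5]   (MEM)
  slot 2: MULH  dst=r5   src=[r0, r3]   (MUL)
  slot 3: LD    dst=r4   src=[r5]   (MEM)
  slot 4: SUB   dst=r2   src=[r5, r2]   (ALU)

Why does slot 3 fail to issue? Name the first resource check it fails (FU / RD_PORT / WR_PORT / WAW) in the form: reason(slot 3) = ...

  0. MUL→r1 ⇒ go  {3A/0Mu/2Ld/1B | 2r 1w}
  1. MEM→r3 ⇒ go  {3A/0Mu/1Ld/1B | 1r 0w}
  2. MUL→r5 ⇒ no(FU)  {3A/0Mu/1Ld/1B | 1r 0w}
  3. MEM→r4 ⇒ no(WR_PORT)  {3A/0Mu/1Ld/1B | 1r 0w}
  4. ALU→r2 ⇒ no(RD_PORT)  {3A/0Mu/1Ld/1B | 1r 0w}

reason(slot 3) = WR_PORT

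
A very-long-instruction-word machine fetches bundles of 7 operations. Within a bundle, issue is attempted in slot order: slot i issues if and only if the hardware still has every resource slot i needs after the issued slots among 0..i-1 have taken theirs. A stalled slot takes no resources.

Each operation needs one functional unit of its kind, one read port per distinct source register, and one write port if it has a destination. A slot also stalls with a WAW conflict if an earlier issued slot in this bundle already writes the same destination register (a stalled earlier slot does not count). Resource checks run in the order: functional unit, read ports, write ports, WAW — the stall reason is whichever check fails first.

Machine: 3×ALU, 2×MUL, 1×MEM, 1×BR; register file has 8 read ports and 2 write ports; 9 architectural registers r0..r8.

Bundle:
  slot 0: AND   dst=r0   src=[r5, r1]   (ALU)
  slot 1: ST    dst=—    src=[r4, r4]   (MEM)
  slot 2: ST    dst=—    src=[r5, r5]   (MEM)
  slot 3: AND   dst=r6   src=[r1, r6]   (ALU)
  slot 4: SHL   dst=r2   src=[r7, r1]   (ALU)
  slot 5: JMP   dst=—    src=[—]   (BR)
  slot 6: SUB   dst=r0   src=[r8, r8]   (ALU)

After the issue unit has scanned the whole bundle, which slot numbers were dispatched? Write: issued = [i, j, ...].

issued = [0, 1, 3, 5]

#0 ALU src=r5,r1 dispatched  <A:2 Mu:2 Ld:1 B:1 rd:6 wr:1>
#1 MEM src=r4,r4 dispatched  <A:2 Mu:2 Ld:0 B:1 rd:5 wr:1>
#2 MEM src=r5,r5 held:FU  <A:2 Mu:2 Ld:0 B:1 rd:5 wr:1>
#3 ALU src=r1,r6 dispatched  <A:1 Mu:2 Ld:0 B:1 rd:3 wr:0>
#4 ALU src=r7,r1 held:WR_PORT  <A:1 Mu:2 Ld:0 B:1 rd:3 wr:0>
#5 BR src=- dispatched  <A:1 Mu:2 Ld:0 B:0 rd:3 wr:0>
#6 ALU src=r8,r8 held:WR_PORT  <A:1 Mu:2 Ld:0 B:0 rd:3 wr:0>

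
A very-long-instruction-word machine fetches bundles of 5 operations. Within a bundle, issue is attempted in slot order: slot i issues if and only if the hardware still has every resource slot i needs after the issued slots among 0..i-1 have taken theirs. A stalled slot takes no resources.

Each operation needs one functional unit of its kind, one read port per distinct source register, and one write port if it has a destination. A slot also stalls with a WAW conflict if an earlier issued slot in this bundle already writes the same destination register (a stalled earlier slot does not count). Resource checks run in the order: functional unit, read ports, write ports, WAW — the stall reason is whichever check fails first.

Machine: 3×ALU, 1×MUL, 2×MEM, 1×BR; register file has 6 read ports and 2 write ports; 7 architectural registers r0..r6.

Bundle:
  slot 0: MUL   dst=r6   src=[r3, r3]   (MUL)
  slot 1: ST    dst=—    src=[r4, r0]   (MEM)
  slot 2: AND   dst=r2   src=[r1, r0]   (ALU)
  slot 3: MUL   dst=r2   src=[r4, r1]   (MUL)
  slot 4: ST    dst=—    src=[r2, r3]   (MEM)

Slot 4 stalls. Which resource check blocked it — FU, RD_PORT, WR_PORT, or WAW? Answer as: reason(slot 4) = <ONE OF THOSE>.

reason(slot 4) = RD_PORT

slot 0 (MUL): ISSUE — free A3,Mu0,Ld2,B1 rp5 wp1
slot 1 (MEM): ISSUE — free A3,Mu0,Ld1,B1 rp3 wp1
slot 2 (ALU): ISSUE — free A2,Mu0,Ld1,B1 rp1 wp0
slot 3 (MUL): stall FU — free A2,Mu0,Ld1,B1 rp1 wp0
slot 4 (MEM): stall RD_PORT — free A2,Mu0,Ld1,B1 rp1 wp0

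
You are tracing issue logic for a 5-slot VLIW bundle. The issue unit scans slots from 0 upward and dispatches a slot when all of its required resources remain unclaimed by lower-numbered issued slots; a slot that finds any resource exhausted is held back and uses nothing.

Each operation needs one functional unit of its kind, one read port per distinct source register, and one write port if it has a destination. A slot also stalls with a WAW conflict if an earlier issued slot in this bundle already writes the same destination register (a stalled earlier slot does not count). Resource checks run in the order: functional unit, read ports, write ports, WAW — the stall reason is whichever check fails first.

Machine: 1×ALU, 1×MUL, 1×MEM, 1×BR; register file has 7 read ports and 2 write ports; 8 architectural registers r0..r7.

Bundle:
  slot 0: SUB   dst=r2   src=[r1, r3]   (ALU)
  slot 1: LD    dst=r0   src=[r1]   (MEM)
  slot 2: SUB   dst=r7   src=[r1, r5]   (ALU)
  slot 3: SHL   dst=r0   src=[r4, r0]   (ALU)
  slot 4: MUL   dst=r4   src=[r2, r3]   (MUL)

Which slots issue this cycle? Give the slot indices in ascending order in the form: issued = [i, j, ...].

issued = [0, 1]

(0) want 1×ALU +2rd +1wr — yes → AL0|MU1|ME1|BR1|rd5|wr1
(1) want 1×MEM +1rd +1wr — yes → AL0|MU1|ME0|BR1|rd4|wr0
(2) want 1×ALU +2rd +1wr — FU → AL0|MU1|ME0|BR1|rd4|wr0
(3) want 1×ALU +2rd +1wr — FU → AL0|MU1|ME0|BR1|rd4|wr0
(4) want 1×MUL +2rd +1wr — WR_PORT → AL0|MU1|ME0|BR1|rd4|wr0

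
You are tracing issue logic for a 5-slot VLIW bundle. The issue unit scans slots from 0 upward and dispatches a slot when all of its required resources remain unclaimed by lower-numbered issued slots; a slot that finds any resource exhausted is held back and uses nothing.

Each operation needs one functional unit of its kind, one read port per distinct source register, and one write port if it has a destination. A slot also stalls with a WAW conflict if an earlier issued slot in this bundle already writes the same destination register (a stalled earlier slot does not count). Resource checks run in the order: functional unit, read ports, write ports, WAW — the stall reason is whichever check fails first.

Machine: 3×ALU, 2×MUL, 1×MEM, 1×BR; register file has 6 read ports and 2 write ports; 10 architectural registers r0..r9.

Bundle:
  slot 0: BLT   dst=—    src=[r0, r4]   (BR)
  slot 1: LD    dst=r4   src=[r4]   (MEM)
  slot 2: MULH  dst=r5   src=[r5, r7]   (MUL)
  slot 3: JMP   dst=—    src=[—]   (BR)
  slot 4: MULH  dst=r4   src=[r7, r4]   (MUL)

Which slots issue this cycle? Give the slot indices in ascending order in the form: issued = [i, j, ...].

issued = [0, 1, 2]

[0] BR needs rd=2 wr=0: ok; after: ALU=3 MUL=2 MEM=1 BR=0, R=4, W=2
[1] MEM needs rd=1 wr=1: ok; after: ALU=3 MUL=2 MEM=0 BR=0, R=3, W=1
[2] MUL needs rd=2 wr=1: ok; after: ALU=3 MUL=1 MEM=0 BR=0, R=1, W=0
[3] BR needs rd=0 wr=0: FU; after: ALU=3 MUL=1 MEM=0 BR=0, R=1, W=0
[4] MUL needs rd=2 wr=1: RD_PORT; after: ALU=3 MUL=1 MEM=0 BR=0, R=1, W=0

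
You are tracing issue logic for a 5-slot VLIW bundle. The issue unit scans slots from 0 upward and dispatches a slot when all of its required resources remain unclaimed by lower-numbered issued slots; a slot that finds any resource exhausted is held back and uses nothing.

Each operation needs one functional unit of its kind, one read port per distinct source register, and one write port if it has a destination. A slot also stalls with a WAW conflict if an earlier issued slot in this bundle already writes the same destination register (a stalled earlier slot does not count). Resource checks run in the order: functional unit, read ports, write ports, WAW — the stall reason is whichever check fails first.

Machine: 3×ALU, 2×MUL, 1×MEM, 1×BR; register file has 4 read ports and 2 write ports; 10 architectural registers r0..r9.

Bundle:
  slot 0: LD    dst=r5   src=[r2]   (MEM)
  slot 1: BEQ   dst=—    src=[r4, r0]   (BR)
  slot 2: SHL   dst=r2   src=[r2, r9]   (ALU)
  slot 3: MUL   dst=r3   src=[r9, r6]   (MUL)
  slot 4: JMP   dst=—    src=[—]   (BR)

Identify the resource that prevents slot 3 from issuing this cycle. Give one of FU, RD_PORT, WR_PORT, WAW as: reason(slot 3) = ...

reason(slot 3) = RD_PORT

[0] MEM needs rd=1 wr=1: ok; after: ALU=3 MUL=2 MEM=0 BR=1, R=3, W=1
[1] BR needs rd=2 wr=0: ok; after: ALU=3 MUL=2 MEM=0 BR=0, R=1, W=1
[2] ALU needs rd=2 wr=1: RD_PORT; after: ALU=3 MUL=2 MEM=0 BR=0, R=1, W=1
[3] MUL needs rd=2 wr=1: RD_PORT; after: ALU=3 MUL=2 MEM=0 BR=0, R=1, W=1
[4] BR needs rd=0 wr=0: FU; after: ALU=3 MUL=2 MEM=0 BR=0, R=1, W=1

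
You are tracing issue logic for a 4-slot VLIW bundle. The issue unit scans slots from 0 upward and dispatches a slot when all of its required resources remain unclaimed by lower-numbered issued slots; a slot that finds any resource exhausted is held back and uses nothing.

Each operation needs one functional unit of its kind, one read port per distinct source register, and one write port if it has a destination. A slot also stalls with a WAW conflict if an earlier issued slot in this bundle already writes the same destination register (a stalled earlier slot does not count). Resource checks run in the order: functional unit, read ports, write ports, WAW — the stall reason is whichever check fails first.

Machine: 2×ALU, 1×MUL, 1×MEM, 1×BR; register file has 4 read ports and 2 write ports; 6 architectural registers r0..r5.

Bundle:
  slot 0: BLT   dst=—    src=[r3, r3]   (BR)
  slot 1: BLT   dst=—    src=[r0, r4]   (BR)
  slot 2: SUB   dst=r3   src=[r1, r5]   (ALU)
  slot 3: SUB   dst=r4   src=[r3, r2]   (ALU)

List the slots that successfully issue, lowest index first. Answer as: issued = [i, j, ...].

slot 0 (BR): ISSUE — free A2,Mu1,Ld1,B0 rp3 wp2
slot 1 (BR): stall FU — free A2,Mu1,Ld1,B0 rp3 wp2
slot 2 (ALU): ISSUE — free A1,Mu1,Ld1,B0 rp1 wp1
slot 3 (ALU): stall RD_PORT — free A1,Mu1,Ld1,B0 rp1 wp1

issued = [0, 2]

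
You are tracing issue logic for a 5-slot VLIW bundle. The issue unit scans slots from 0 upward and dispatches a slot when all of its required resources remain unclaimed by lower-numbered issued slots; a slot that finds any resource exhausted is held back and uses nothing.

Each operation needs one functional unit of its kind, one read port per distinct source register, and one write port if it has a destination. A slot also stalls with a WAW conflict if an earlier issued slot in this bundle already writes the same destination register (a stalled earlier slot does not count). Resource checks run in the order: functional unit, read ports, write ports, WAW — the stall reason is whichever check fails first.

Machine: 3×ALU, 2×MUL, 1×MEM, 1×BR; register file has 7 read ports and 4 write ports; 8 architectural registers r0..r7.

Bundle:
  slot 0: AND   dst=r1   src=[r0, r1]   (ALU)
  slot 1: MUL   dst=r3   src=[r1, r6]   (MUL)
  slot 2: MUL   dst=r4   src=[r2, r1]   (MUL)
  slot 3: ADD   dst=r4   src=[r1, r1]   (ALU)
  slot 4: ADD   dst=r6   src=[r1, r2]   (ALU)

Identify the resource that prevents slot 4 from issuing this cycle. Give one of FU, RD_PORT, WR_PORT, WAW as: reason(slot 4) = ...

  0. ALU→r1 ⇒ go  {2A/2Mu/1Ld/1B | 5r 3w}
  1. MUL→r3 ⇒ go  {2A/1Mu/1Ld/1B | 3r 2w}
  2. MUL→r4 ⇒ go  {2A/0Mu/1Ld/1B | 1r 1w}
  3. ALU→r4 ⇒ no(WAW)  {2A/0Mu/1Ld/1B | 1r 1w}
  4. ALU→r6 ⇒ no(RD_PORT)  {2A/0Mu/1Ld/1B | 1r 1w}

reason(slot 4) = RD_PORT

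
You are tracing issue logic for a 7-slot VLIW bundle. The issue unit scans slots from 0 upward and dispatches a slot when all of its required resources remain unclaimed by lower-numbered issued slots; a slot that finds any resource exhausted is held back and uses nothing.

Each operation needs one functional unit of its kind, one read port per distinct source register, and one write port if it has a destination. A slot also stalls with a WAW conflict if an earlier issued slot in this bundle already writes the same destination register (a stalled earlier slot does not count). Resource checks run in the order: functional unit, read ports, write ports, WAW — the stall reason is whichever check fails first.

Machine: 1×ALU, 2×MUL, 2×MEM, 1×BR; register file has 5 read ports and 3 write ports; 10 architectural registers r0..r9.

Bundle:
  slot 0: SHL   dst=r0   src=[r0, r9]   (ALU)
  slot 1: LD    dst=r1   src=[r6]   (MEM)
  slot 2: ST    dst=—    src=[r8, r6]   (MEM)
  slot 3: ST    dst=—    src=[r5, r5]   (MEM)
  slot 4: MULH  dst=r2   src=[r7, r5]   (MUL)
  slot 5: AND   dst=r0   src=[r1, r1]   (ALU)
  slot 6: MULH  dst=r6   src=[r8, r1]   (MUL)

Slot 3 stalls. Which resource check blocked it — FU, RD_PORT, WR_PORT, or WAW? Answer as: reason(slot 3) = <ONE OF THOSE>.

reason(slot 3) = FU

slot 0 (ALU): ISSUE — free A0,Mu2,Ld2,B1 rp3 wp2
slot 1 (MEM): ISSUE — free A0,Mu2,Ld1,B1 rp2 wp1
slot 2 (MEM): ISSUE — free A0,Mu2,Ld0,B1 rp0 wp1
slot 3 (MEM): stall FU — free A0,Mu2,Ld0,B1 rp0 wp1
slot 4 (MUL): stall RD_PORT — free A0,Mu2,Ld0,B1 rp0 wp1
slot 5 (ALU): stall FU — free A0,Mu2,Ld0,B1 rp0 wp1
slot 6 (MUL): stall RD_PORT — free A0,Mu2,Ld0,B1 rp0 wp1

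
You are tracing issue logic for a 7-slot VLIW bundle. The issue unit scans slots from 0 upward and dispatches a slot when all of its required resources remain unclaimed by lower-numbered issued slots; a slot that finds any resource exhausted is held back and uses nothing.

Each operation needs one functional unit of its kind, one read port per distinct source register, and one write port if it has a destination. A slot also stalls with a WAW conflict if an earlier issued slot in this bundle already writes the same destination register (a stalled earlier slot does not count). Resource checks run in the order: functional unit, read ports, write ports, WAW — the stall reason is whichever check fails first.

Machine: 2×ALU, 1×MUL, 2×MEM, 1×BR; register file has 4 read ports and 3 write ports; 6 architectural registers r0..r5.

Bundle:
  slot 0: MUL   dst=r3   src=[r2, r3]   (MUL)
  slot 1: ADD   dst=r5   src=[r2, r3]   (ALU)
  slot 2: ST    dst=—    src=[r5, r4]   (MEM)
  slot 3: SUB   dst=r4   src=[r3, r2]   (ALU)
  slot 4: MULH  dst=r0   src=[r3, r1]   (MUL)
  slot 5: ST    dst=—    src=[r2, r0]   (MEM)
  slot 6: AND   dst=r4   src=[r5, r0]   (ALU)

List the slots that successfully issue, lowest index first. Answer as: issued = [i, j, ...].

issued = [0, 1]

slot 0 (MUL): ISSUE — free A2,Mu0,Ld2,B1 rp2 wp2
slot 1 (ALU): ISSUE — free A1,Mu0,Ld2,B1 rp0 wp1
slot 2 (MEM): stall RD_PORT — free A1,Mu0,Ld2,B1 rp0 wp1
slot 3 (ALU): stall RD_PORT — free A1,Mu0,Ld2,B1 rp0 wp1
slot 4 (MUL): stall FU — free A1,Mu0,Ld2,B1 rp0 wp1
slot 5 (MEM): stall RD_PORT — free A1,Mu0,Ld2,B1 rp0 wp1
slot 6 (ALU): stall RD_PORT — free A1,Mu0,Ld2,B1 rp0 wp1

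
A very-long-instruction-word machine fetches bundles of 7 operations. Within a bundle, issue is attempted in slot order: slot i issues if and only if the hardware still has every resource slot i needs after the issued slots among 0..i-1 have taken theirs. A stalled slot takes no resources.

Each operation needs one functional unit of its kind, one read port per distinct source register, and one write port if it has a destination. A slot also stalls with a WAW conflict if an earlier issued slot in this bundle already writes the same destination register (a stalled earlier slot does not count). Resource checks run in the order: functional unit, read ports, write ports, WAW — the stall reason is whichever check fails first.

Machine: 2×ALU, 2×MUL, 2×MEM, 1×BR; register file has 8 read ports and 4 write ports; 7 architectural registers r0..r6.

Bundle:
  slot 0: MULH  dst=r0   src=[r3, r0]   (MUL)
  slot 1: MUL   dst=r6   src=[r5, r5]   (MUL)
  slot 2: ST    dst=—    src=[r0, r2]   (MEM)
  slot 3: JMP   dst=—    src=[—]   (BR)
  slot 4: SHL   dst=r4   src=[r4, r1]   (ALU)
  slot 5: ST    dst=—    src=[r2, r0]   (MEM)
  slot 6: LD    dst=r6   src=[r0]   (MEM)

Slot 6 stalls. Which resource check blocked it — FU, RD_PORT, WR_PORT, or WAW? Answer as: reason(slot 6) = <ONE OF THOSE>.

reason(slot 6) = WAW

slot 0 (MUL): ISSUE — free A2,Mu1,Ld2,B1 rp6 wp3
slot 1 (MUL): ISSUE — free A2,Mu0,Ld2,B1 rp5 wp2
slot 2 (MEM): ISSUE — free A2,Mu0,Ld1,B1 rp3 wp2
slot 3 (BR): ISSUE — free A2,Mu0,Ld1,B0 rp3 wp2
slot 4 (ALU): ISSUE — free A1,Mu0,Ld1,B0 rp1 wp1
slot 5 (MEM): stall RD_PORT — free A1,Mu0,Ld1,B0 rp1 wp1
slot 6 (MEM): stall WAW — free A1,Mu0,Ld1,B0 rp1 wp1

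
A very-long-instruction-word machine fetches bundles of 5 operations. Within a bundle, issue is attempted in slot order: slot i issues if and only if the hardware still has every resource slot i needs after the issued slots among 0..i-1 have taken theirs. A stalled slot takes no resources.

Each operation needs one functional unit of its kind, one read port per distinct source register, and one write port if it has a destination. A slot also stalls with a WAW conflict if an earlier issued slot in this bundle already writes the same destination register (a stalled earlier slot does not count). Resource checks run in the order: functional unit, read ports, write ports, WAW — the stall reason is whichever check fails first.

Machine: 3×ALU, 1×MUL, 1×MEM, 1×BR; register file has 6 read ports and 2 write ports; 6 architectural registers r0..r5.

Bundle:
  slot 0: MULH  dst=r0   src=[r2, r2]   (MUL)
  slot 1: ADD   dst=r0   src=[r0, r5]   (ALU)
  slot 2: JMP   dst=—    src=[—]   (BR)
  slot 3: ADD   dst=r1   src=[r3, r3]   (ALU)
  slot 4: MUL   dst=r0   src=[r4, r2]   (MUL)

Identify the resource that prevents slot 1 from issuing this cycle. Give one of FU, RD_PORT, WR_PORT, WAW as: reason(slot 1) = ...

reason(slot 1) = WAW

(0) want 1×MUL +1rd +1wr — yes → AL3|MU0|ME1|BR1|rd5|wr1
(1) want 1×ALU +2rd +1wr — WAW → AL3|MU0|ME1|BR1|rd5|wr1
(2) want 1×BR +0rd +0wr — yes → AL3|MU0|ME1|BR0|rd5|wr1
(3) want 1×ALU +1rd +1wr — yes → AL2|MU0|ME1|BR0|rd4|wr0
(4) want 1×MUL +2rd +1wr — FU → AL2|MU0|ME1|BR0|rd4|wr0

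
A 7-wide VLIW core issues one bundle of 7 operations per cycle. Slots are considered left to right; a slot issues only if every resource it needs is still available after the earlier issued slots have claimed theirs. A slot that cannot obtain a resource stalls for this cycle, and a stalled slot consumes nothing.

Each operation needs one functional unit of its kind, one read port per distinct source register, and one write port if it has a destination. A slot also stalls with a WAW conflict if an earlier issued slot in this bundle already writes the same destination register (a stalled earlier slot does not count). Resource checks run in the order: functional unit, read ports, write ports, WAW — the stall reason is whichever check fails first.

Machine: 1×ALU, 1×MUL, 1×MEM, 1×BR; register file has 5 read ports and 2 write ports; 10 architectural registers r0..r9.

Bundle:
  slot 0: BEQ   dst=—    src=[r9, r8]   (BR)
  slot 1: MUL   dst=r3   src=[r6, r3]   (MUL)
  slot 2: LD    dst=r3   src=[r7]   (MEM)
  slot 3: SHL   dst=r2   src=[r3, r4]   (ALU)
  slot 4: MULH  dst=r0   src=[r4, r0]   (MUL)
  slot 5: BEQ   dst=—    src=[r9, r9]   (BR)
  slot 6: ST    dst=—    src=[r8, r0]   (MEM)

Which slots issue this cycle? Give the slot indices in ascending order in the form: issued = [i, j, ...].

issued = [0, 1]

(0) want 1×BR +2rd +0wr — yes → AL1|MU1|ME1|BR0|rd3|wr2
(1) want 1×MUL +2rd +1wr — yes → AL1|MU0|ME1|BR0|rd1|wr1
(2) want 1×MEM +1rd +1wr — WAW → AL1|MU0|ME1|BR0|rd1|wr1
(3) want 1×ALU +2rd +1wr — RD_PORT → AL1|MU0|ME1|BR0|rd1|wr1
(4) want 1×MUL +2rd +1wr — FU → AL1|MU0|ME1|BR0|rd1|wr1
(5) want 1×BR +1rd +0wr — FU → AL1|MU0|ME1|BR0|rd1|wr1
(6) want 1×MEM +2rd +0wr — RD_PORT → AL1|MU0|ME1|BR0|rd1|wr1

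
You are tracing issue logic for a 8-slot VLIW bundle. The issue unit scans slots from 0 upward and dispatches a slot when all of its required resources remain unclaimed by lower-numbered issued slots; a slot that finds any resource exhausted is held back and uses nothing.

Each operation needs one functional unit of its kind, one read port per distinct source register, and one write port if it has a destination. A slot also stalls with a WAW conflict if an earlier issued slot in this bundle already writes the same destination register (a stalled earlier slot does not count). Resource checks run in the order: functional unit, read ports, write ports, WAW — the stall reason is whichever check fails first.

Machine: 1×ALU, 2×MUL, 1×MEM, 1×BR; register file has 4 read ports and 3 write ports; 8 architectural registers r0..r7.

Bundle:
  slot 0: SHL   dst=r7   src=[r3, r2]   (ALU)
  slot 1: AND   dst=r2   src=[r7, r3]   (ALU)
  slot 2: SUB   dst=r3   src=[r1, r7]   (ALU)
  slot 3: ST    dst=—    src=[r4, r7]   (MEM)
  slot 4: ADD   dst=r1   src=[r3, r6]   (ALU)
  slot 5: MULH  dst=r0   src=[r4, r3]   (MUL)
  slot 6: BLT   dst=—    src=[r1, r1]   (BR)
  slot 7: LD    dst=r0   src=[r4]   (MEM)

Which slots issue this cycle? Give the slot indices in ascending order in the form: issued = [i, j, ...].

[0] ALU needs rd=2 wr=1: ok; after: ALU=0 MUL=2 MEM=1 BR=1, R=2, W=2
[1] ALU needs rd=2 wr=1: FU; after: ALU=0 MUL=2 MEM=1 BR=1, R=2, W=2
[2] ALU needs rd=2 wr=1: FU; after: ALU=0 MUL=2 MEM=1 BR=1, R=2, W=2
[3] MEM needs rd=2 wr=0: ok; after: ALU=0 MUL=2 MEM=0 BR=1, R=0, W=2
[4] ALU needs rd=2 wr=1: FU; after: ALU=0 MUL=2 MEM=0 BR=1, R=0, W=2
[5] MUL needs rd=2 wr=1: RD_PORT; after: ALU=0 MUL=2 MEM=0 BR=1, R=0, W=2
[6] BR needs rd=1 wr=0: RD_PORT; after: ALU=0 MUL=2 MEM=0 BR=1, R=0, W=2
[7] MEM needs rd=1 wr=1: FU; after: ALU=0 MUL=2 MEM=0 BR=1, R=0, W=2

issued = [0, 3]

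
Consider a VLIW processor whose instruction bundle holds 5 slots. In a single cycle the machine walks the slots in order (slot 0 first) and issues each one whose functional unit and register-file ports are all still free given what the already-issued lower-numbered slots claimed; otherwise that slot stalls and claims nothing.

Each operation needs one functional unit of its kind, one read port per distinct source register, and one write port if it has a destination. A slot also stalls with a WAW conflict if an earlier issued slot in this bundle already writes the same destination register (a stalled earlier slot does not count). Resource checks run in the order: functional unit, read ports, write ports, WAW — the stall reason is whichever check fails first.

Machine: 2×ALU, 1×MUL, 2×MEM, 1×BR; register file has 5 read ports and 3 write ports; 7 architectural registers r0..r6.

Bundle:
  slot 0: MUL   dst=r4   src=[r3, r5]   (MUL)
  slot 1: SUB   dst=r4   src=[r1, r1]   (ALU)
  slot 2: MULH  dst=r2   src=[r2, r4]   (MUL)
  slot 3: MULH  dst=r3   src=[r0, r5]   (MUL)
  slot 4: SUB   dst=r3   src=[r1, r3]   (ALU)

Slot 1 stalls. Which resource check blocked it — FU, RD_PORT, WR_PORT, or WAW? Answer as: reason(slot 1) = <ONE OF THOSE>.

reason(slot 1) = WAW

(0) want 1×MUL +2rd +1wr — yes → AL2|MU0|ME2|BR1|rd3|wr2
(1) want 1×ALU +1rd +1wr — WAW → AL2|MU0|ME2|BR1|rd3|wr2
(2) want 1×MUL +2rd +1wr — FU → AL2|MU0|ME2|BR1|rd3|wr2
(3) want 1×MUL +2rd +1wr — FU → AL2|MU0|ME2|BR1|rd3|wr2
(4) want 1×ALU +2rd +1wr — yes → AL1|MU0|ME2|BR1|rd1|wr1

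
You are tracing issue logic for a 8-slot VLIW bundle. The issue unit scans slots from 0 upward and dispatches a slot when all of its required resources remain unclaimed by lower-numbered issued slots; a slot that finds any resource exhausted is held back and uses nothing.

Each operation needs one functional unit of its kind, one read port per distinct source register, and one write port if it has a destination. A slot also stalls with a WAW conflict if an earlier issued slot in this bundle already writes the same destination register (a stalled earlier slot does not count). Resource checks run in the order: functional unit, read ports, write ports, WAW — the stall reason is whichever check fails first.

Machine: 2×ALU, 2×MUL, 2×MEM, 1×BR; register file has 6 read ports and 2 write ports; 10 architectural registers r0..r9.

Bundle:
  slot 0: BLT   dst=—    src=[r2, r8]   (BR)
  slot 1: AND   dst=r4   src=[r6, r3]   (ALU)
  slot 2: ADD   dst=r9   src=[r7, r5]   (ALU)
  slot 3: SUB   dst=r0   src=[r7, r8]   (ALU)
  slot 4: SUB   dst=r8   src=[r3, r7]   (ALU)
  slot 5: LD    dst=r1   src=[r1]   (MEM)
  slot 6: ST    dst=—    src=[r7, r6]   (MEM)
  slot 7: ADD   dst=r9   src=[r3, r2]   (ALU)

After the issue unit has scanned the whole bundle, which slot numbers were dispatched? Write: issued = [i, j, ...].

issued = [0, 1, 2]

[0] BR needs rd=2 wr=0: ok; after: ALU=2 MUL=2 MEM=2 BR=0, R=4, W=2
[1] ALU needs rd=2 wr=1: ok; after: ALU=1 MUL=2 MEM=2 BR=0, R=2, W=1
[2] ALU needs rd=2 wr=1: ok; after: ALU=0 MUL=2 MEM=2 BR=0, R=0, W=0
[3] ALU needs rd=2 wr=1: FU; after: ALU=0 MUL=2 MEM=2 BR=0, R=0, W=0
[4] ALU needs rd=2 wr=1: FU; after: ALU=0 MUL=2 MEM=2 BR=0, R=0, W=0
[5] MEM needs rd=1 wr=1: RD_PORT; after: ALU=0 MUL=2 MEM=2 BR=0, R=0, W=0
[6] MEM needs rd=2 wr=0: RD_PORT; after: ALU=0 MUL=2 MEM=2 BR=0, R=0, W=0
[7] ALU needs rd=2 wr=1: FU; after: ALU=0 MUL=2 MEM=2 BR=0, R=0, W=0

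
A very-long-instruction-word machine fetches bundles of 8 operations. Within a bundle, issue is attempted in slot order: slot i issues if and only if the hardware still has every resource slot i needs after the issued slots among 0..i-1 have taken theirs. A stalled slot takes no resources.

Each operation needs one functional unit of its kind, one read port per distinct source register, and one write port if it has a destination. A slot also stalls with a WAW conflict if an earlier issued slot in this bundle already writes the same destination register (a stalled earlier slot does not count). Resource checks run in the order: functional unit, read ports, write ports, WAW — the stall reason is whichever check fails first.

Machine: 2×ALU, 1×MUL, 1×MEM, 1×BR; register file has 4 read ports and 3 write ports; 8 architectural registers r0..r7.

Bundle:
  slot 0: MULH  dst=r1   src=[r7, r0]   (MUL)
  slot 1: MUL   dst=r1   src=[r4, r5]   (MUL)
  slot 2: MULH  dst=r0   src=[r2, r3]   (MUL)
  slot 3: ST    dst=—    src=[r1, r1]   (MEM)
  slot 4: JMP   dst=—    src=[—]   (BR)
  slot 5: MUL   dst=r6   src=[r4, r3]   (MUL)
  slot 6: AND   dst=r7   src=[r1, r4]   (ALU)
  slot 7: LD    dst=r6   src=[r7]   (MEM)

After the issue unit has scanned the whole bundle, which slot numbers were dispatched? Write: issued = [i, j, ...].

slot 0 (MUL): ISSUE — free A2,Mu0,Ld1,B1 rp2 wp2
slot 1 (MUL): stall FU — free A2,Mu0,Ld1,B1 rp2 wp2
slot 2 (MUL): stall FU — free A2,Mu0,Ld1,B1 rp2 wp2
slot 3 (MEM): ISSUE — free A2,Mu0,Ld0,B1 rp1 wp2
slot 4 (BR): ISSUE — free A2,Mu0,Ld0,B0 rp1 wp2
slot 5 (MUL): stall FU — free A2,Mu0,Ld0,B0 rp1 wp2
slot 6 (ALU): stall RD_PORT — free A2,Mu0,Ld0,B0 rp1 wp2
slot 7 (MEM): stall FU — free A2,Mu0,Ld0,B0 rp1 wp2

issued = [0, 3, 4]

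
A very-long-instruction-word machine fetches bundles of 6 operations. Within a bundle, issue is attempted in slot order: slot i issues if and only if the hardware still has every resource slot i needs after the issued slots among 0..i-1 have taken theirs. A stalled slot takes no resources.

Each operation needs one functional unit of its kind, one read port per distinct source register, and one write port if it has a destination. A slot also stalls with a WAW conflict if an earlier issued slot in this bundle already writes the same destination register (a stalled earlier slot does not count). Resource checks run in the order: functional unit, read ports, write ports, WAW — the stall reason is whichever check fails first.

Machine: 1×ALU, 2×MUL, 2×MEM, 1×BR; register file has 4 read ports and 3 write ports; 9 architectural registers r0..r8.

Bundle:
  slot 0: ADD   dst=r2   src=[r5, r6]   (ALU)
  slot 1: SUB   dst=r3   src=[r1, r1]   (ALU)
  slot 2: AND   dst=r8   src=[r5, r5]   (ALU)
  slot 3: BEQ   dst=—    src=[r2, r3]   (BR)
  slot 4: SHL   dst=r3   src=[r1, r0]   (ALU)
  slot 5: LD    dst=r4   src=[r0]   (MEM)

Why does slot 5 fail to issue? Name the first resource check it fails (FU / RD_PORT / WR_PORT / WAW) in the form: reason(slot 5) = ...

#0 ALU src=r5,r6 dispatched  <A:0 Mu:2 Ld:2 B:1 rd:2 wr:2>
#1 ALU src=r1,r1 held:FU  <A:0 Mu:2 Ld:2 B:1 rd:2 wr:2>
#2 ALU src=r5,r5 held:FU  <A:0 Mu:2 Ld:2 B:1 rd:2 wr:2>
#3 BR src=r2,r3 dispatched  <A:0 Mu:2 Ld:2 B:0 rd:0 wr:2>
#4 ALU src=r1,r0 held:FU  <A:0 Mu:2 Ld:2 B:0 rd:0 wr:2>
#5 MEM src=r0 held:RD_PORT  <A:0 Mu:2 Ld:2 B:0 rd:0 wr:2>

reason(slot 5) = RD_PORT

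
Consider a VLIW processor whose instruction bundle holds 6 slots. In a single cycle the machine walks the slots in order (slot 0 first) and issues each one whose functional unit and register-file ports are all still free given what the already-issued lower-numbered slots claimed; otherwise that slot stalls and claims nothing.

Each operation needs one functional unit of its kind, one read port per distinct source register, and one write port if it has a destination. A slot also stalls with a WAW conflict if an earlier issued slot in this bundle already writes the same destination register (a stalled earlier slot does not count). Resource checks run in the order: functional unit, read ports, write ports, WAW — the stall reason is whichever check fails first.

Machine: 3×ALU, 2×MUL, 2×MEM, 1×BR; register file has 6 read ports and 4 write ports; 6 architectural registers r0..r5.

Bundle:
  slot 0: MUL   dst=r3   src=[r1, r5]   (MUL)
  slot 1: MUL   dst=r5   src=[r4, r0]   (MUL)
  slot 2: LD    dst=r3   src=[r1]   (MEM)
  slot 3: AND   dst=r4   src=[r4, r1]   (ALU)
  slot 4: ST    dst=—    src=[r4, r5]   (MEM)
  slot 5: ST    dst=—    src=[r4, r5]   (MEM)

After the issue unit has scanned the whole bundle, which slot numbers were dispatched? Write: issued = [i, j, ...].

  0. MUL→r3 ⇒ go  {3A/1Mu/2Ld/1B | 4r 3w}
  1. MUL→r5 ⇒ go  {3A/0Mu/2Ld/1B | 2r 2w}
  2. MEM→r3 ⇒ no(WAW)  {3A/0Mu/2Ld/1B | 2r 2w}
  3. ALU→r4 ⇒ go  {2A/0Mu/2Ld/1B | 0r 1w}
  4. MEM ⇒ no(RD_PORT)  {2A/0Mu/2Ld/1B | 0r 1w}
  5. MEM ⇒ no(RD_PORT)  {2A/0Mu/2Ld/1B | 0r 1w}

issued = [0, 1, 3]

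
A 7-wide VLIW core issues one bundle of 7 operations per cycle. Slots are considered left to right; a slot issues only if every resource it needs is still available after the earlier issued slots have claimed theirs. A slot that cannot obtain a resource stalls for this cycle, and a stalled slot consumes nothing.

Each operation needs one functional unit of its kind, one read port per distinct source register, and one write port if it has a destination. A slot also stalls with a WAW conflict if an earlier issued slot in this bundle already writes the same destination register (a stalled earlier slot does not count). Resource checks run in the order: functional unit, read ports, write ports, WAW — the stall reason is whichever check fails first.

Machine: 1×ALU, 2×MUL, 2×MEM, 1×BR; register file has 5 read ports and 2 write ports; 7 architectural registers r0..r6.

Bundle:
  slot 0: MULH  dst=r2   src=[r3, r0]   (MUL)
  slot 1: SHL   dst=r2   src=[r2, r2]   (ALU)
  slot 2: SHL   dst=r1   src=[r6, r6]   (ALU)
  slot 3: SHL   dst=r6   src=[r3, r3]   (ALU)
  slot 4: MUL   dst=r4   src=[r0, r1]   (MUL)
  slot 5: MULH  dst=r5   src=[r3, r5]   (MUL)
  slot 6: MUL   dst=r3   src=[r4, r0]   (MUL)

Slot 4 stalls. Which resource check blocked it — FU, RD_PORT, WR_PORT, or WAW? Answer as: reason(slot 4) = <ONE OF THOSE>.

reason(slot 4) = WR_PORT

  0. MUL→r2 ⇒ go  {1A/1Mu/2Ld/1B | 3r 1w}
  1. ALU→r2 ⇒ no(WAW)  {1A/1Mu/2Ld/1B | 3r 1w}
  2. ALU→r1 ⇒ go  {0A/1Mu/2Ld/1B | 2r 0w}
  3. ALU→r6 ⇒ no(FU)  {0A/1Mu/2Ld/1B | 2r 0w}
  4. MUL→r4 ⇒ no(WR_PORT)  {0A/1Mu/2Ld/1B | 2r 0w}
  5. MUL→r5 ⇒ no(WR_PORT)  {0A/1Mu/2Ld/1B | 2r 0w}
  6. MUL→r3 ⇒ no(WR_PORT)  {0A/1Mu/2Ld/1B | 2r 0w}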